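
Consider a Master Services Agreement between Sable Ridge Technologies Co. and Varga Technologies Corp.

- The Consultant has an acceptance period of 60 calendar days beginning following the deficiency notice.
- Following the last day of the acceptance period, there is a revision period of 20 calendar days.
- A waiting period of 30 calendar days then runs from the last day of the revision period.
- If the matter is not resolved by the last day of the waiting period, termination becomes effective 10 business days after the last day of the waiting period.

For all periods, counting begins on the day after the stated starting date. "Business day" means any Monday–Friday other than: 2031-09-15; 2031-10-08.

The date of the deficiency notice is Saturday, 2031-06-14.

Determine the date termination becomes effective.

Adding 60 calendar days to 2031-06-14 gives 2031-08-13, which is the last day of the acceptance period.
Adding 20 calendar days to 2031-08-13 gives 2031-09-02, which is the last day of the revision period.
The last day of the waiting period: 2031-09-02 + 30 days = 2031-10-02.
The date termination becomes effective: 10 business days after Thursday, 2031-10-02, skipping weekends and the listed holiday on Oct 8 — Oct 3, Oct 6, Oct 7, Oct 9, Oct 10, Oct 13, Oct 14, Oct 15, Oct 16, Oct 17 — lands on Friday, 2031-10-17.

2031-10-17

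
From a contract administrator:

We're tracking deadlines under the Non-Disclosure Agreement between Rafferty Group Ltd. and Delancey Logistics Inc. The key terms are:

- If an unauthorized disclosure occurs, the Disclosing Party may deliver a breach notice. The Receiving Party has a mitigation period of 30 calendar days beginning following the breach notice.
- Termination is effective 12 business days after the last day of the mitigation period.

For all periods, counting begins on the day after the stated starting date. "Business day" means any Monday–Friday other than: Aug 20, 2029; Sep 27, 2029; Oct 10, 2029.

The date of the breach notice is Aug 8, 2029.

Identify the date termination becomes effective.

Sep 25, 2029

The last day of the mitigation period: 30 calendar days after Aug 8, 2029 is Sep 7, 2029.
The date termination becomes effective: counting 12 business days from Friday, Sep 7, 2029 (Sep 10, Sep 11, Sep 12, Sep 13, …, Sep 21, Sep 24, Sep 25, skipping weekends) reaches Tuesday, Sep 25, 2029.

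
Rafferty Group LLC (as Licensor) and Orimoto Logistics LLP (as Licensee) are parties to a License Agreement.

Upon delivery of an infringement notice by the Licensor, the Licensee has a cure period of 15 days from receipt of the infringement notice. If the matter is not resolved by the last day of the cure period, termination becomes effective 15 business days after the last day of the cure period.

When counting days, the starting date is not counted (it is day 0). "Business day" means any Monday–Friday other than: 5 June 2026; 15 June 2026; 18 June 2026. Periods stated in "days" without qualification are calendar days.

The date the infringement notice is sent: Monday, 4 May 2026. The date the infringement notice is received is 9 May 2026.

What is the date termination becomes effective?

16 June 2026

The last day of the cure period: 15 calendar days after 9 May 2026 is 24 May 2026.
From Sunday, 24 May 2026, 15 business days (May 25, May 26, May 27, May 28, …, Jun 11, Jun 12, Jun 16, skipping weekends and the listed holidays on Jun 5, Jun 15) brings us to Tuesday, 16 June 2026, which is the date termination becomes effective.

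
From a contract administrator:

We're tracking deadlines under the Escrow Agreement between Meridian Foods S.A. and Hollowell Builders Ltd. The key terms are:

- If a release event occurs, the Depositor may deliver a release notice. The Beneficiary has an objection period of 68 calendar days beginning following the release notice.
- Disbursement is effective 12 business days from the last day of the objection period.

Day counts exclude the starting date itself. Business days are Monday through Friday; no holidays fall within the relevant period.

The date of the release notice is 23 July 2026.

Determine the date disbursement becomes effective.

The last day of the objection period: 23 July 2026 + 68 days = 29 September 2026.
The date disbursement becomes effective: counting 12 business days from Tuesday, 29 September 2026 (Sep 30, Oct 1, Oct 2, Oct 5, …, Oct 13, Oct 14, Oct 15, skipping weekends) reaches Thursday, 15 October 2026.

15 October 2026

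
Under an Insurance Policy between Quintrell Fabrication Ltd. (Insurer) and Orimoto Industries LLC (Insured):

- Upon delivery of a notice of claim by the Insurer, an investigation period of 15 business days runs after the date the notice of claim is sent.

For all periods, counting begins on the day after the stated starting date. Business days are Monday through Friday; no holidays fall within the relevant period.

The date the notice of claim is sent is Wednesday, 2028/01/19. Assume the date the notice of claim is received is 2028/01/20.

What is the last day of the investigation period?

The last day of the investigation period: counting 15 business days from Wednesday, 2028/01/19 (Jan 20, Jan 21, Jan 24, Jan 25, …, Feb 7, Feb 8, Feb 9, skipping weekends) reaches Wednesday, 2028/02/09.

2028/02/09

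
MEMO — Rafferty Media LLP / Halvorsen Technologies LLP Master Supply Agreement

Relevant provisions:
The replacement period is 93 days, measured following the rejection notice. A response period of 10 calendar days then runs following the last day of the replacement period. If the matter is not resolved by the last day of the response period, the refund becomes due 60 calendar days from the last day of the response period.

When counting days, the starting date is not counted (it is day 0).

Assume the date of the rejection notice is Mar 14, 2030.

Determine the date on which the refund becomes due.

Aug 24, 2030

The last day of the replacement period: Mar 14, 2030 + 93 days = Jun 15, 2030.
The last day of the response period: 10 calendar days after Jun 15, 2030 is Jun 25, 2030.
The date on which the refund becomes due: Jun 25, 2030 + 60 days = Aug 24, 2030.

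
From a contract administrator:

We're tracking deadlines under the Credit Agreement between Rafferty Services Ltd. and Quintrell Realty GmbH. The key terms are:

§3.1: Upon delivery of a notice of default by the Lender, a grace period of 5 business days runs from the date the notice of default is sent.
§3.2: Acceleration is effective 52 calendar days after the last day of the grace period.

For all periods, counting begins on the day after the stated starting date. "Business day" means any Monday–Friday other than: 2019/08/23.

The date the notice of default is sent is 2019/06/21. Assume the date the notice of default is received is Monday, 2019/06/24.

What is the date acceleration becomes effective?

The last day of the grace period: 5 business days after Friday, 2019/06/21, skipping weekends — Jun 24, Jun 25, Jun 26, Jun 27, Jun 28 — lands on Friday, 2019/06/28.
Adding 52 calendar days to 2019/06/28 gives 2019/08/19, which is the date acceleration becomes effective.

2019/08/19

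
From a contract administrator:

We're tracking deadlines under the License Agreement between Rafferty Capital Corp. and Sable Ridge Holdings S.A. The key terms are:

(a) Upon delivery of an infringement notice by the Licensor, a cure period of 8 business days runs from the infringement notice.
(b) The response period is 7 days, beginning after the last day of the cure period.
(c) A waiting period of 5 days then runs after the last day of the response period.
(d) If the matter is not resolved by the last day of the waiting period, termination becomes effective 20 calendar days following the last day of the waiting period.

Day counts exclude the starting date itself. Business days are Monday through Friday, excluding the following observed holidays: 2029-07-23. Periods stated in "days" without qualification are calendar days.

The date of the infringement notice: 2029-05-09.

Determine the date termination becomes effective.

2029-06-22

From Wednesday, 2029-05-09, 8 business days (May 10, May 11, May 14, May 15, May 16, May 17, May 18, May 21, skipping weekends) brings us to Monday, 2029-05-21, which is the last day of the cure period.
Adding 7 calendar days to 2029-05-21 gives 2029-05-28, which is the last day of the response period.
Adding 5 calendar days to 2029-05-28 gives 2029-06-02, which is the last day of the waiting period.
Adding 20 calendar days to 2029-06-02 gives 2029-06-22, which is the date termination becomes effective.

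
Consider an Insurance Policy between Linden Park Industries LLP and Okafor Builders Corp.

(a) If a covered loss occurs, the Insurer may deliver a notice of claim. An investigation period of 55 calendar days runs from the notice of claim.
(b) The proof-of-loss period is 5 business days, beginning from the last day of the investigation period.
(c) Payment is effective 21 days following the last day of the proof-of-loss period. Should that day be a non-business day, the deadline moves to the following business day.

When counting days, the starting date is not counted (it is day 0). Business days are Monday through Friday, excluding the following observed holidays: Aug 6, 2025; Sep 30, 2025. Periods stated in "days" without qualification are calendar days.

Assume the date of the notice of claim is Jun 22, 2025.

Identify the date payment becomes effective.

The last day of the investigation period: 55 calendar days after Jun 22, 2025 is Aug 16, 2025.
From Saturday, Aug 16, 2025, 5 business days (Aug 18, Aug 19, Aug 20, Aug 21, Aug 22, skipping weekends) brings us to Friday, Aug 22, 2025, which is the last day of the proof-of-loss period.
The date payment becomes effective: Aug 22, 2025 + 21 days = Sep 12, 2025. Sep 12, 2025 is a Friday and is not a listed holiday, so no roll-forward applies.

Sep 12, 2025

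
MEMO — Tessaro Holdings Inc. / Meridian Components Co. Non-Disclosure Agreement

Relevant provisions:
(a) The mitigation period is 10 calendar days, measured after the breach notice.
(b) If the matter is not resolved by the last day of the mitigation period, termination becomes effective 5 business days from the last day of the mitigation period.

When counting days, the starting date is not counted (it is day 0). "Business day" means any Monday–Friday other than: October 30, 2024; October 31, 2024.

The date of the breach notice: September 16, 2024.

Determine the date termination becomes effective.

The last day of the mitigation period: 10 calendar days after September 16, 2024 is September 26, 2024.
From Thursday, September 26, 2024, 5 business days (Sep 27, Sep 30, Oct 1, Oct 2, Oct 3, skipping weekends) brings us to Thursday, October 3, 2024, which is the date termination becomes effective.

October 3, 2024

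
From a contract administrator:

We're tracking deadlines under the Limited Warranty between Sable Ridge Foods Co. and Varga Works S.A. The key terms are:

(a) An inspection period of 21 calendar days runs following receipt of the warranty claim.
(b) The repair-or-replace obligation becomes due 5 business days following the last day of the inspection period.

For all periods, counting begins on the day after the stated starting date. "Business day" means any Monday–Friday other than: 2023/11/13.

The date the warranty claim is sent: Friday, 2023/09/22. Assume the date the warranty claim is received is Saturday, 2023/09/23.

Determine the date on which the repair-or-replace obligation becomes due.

The last day of the inspection period: 2023/09/23 + 21 days = 2023/10/14.
The date on which the repair-or-replace obligation becomes due: 5 business days after Saturday, 2023/10/14, skipping weekends — Oct 16, Oct 17, Oct 18, Oct 19, Oct 20 — lands on Friday, 2023/10/20.

2023/10/20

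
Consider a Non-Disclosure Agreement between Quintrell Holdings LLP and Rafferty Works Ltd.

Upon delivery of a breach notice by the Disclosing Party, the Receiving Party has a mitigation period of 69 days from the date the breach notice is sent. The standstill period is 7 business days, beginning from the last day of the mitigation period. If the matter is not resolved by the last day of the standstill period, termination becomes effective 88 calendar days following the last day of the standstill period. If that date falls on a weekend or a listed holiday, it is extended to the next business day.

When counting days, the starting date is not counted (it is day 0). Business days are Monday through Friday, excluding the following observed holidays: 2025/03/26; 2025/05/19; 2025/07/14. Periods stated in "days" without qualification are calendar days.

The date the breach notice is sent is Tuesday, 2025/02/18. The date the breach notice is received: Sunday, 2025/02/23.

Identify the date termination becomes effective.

The last day of the mitigation period: 2025/02/18 + 69 days = 2025/04/28.
The last day of the standstill period: 7 business days after Monday, 2025/04/28, skipping weekends — Apr 29, Apr 30, May 1, May 2, May 5, May 6, May 7 — lands on Wednesday, 2025/05/07.
The date termination becomes effective: 88 calendar days after 2025/05/07 is 2025/08/03. That falls on a Sunday, so it rolls to the next business day, Monday, 2025/08/04.

2025/08/04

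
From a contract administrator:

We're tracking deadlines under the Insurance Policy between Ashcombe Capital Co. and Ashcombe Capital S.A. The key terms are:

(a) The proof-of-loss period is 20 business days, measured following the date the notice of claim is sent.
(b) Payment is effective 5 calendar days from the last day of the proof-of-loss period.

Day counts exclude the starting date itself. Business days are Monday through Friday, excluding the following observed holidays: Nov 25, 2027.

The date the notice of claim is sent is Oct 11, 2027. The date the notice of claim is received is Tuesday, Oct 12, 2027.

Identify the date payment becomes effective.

Nov 13, 2027

From Monday, Oct 11, 2027, 20 business days (Oct 12, Oct 13, Oct 14, Oct 15, …, Nov 4, Nov 5, Nov 8, skipping weekends) brings us to Monday, Nov 8, 2027, which is the last day of the proof-of-loss period.
Adding 5 calendar days to Nov 8, 2027 gives Nov 13, 2027, which is the date payment becomes effective.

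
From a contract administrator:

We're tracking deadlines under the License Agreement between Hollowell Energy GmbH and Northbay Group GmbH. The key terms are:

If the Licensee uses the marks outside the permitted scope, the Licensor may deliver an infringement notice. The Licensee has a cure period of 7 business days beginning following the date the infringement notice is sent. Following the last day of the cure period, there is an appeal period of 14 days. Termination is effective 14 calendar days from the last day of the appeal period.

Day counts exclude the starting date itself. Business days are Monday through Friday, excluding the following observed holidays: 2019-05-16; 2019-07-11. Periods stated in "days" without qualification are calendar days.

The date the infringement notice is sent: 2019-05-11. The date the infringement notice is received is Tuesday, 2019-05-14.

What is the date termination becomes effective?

2019-06-19

From Saturday, 2019-05-11, 7 business days (May 13, May 14, May 15, May 17, May 20, May 21, May 22, skipping weekends and the listed holiday on May 16) brings us to Wednesday, 2019-05-22, which is the last day of the cure period.
Adding 14 calendar days to 2019-05-22 gives 2019-06-05, which is the last day of the appeal period.
The date termination becomes effective: 14 calendar days after 2019-06-05 is 2019-06-19.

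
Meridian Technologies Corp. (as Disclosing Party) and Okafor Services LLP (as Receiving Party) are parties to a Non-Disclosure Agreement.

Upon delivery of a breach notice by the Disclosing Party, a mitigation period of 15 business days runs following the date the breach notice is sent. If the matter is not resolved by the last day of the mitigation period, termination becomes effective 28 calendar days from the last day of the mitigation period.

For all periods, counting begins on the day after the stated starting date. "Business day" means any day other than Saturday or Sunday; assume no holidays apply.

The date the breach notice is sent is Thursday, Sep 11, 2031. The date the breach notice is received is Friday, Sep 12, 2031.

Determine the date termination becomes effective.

From Thursday, Sep 11, 2031, 15 business days (Sep 12, Sep 15, Sep 16, Sep 17, …, Sep 30, Oct 1, Oct 2, skipping weekends) brings us to Thursday, Oct 2, 2031, which is the last day of the mitigation period.
The date termination becomes effective: 28 calendar days after Oct 2, 2031 is Oct 30, 2031.

Oct 30, 2031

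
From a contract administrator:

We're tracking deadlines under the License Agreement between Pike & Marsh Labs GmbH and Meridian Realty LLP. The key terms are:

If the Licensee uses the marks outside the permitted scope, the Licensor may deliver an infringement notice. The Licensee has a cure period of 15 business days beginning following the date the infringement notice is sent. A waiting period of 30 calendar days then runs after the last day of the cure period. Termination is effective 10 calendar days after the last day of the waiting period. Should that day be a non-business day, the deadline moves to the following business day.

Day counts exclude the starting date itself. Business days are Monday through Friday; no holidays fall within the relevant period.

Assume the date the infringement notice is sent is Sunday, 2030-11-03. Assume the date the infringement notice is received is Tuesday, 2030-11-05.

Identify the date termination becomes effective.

From Sunday, 2030-11-03, 15 business days (Nov 4, Nov 5, Nov 6, Nov 7, …, Nov 20, Nov 21, Nov 22, skipping weekends) brings us to Friday, 2030-11-22, which is the last day of the cure period.
Adding 30 calendar days to 2030-11-22 gives 2030-12-22, which is the last day of the waiting period.
The date termination becomes effective: 2030-12-22 + 10 days = 2031-01-01. 2031-01-01 is a Wednesday, so no roll-forward applies.

2031-01-01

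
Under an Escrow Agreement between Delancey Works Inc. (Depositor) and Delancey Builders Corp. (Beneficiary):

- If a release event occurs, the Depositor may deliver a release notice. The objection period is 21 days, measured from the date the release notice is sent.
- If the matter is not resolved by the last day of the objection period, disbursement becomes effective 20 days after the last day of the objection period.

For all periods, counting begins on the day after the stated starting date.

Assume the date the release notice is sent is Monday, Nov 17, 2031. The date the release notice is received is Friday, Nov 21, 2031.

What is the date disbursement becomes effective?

Dec 28, 2031

The last day of the objection period: Nov 17, 2031 + 21 days = Dec 8, 2031.
The date disbursement becomes effective: Dec 8, 2031 + 20 days = Dec 28, 2031.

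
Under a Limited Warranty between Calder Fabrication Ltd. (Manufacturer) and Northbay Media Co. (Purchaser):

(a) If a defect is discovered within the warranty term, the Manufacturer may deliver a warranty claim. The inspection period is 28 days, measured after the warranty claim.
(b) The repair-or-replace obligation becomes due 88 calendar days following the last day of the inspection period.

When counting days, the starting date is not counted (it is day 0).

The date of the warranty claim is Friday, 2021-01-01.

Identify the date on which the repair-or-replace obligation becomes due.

2021-04-27

Adding 28 calendar days to 2021-01-01 gives 2021-01-29, which is the last day of the inspection period.
The date on which the repair-or-replace obligation becomes due: 88 calendar days after 2021-01-29 is 2021-04-27.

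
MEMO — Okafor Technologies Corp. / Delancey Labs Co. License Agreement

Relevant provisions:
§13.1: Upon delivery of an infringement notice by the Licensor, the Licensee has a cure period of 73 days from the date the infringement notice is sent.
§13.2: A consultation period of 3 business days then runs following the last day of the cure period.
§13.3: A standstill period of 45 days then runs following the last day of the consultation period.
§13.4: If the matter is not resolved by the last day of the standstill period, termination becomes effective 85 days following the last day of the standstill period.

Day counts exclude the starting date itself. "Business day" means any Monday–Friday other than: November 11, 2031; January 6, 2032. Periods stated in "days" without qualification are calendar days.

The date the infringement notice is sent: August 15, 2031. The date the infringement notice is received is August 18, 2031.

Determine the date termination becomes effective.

March 8, 2032

The last day of the cure period: August 15, 2031 + 73 days = October 27, 2031.
The last day of the consultation period: counting 3 business days from Monday, October 27, 2031 (Oct 28, Oct 29, Oct 30, skipping weekends) reaches Thursday, October 30, 2031.
Adding 45 calendar days to October 30, 2031 gives December 14, 2031, which is the last day of the standstill period.
The date termination becomes effective: 85 calendar days after December 14, 2031 is March 8, 2032.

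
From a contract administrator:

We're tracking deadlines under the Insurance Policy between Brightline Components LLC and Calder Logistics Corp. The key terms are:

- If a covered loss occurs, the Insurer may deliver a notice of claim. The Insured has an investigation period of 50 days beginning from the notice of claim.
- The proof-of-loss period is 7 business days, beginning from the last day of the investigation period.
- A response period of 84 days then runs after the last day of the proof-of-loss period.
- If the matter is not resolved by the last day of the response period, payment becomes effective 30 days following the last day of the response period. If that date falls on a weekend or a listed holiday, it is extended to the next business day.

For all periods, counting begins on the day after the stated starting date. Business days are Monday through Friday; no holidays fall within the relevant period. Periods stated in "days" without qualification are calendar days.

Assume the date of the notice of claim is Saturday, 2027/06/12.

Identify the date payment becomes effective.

2027/12/02

The last day of the investigation period: 50 calendar days after 2027/06/12 is 2027/08/01.
The last day of the proof-of-loss period: 7 business days after Sunday, 2027/08/01, skipping weekends — Aug 2, Aug 3, Aug 4, Aug 5, Aug 6, Aug 9, Aug 10 — lands on Tuesday, 2027/08/10.
The last day of the response period: 84 calendar days after 2027/08/10 is 2027/11/02.
Adding 30 calendar days to 2027/11/02 gives 2027/12/02, which is the date payment becomes effective. 2027/12/02 is a Thursday, so no roll-forward applies.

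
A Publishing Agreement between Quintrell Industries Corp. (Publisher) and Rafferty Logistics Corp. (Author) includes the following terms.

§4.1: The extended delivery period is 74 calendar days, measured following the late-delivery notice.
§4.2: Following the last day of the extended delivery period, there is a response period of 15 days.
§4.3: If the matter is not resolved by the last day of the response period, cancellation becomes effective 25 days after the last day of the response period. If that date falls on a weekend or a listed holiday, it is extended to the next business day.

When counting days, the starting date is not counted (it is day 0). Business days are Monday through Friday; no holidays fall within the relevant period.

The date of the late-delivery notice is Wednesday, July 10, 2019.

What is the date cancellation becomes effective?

The last day of the extended delivery period: July 10, 2019 + 74 days = September 22, 2019.
The last day of the response period: 15 calendar days after September 22, 2019 is October 7, 2019.
Adding 25 calendar days to October 7, 2019 gives November 1, 2019, which is the date cancellation becomes effective. November 1, 2019 is a Friday, so no roll-forward applies.

November 1, 2019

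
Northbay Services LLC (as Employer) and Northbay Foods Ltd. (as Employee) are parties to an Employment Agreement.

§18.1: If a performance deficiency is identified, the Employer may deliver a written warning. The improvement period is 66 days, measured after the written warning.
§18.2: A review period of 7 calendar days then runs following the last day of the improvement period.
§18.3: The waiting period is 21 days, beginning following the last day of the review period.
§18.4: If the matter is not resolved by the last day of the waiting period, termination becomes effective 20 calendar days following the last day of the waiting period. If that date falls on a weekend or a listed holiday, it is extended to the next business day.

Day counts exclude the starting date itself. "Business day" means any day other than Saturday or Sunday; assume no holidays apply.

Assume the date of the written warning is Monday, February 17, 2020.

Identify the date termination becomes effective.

Adding 66 calendar days to February 17, 2020 gives April 23, 2020, which is the last day of the improvement period.
The last day of the review period: 7 calendar days after April 23, 2020 is April 30, 2020.
Adding 21 calendar days to April 30, 2020 gives May 21, 2020, which is the last day of the waiting period.
The date termination becomes effective: 20 calendar days after May 21, 2020 is June 10, 2020. June 10, 2020 is a Wednesday, so no roll-forward applies.

June 10, 2020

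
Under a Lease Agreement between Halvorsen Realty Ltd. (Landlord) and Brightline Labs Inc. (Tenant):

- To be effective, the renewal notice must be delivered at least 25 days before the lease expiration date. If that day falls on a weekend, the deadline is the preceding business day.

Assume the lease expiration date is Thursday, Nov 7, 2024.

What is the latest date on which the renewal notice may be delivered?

Oct 11, 2024

Counting back 25 calendar days from Nov 7, 2024 gives Oct 13, 2024. That is a Sunday, so the deadline moves back to Friday, Oct 11, 2024.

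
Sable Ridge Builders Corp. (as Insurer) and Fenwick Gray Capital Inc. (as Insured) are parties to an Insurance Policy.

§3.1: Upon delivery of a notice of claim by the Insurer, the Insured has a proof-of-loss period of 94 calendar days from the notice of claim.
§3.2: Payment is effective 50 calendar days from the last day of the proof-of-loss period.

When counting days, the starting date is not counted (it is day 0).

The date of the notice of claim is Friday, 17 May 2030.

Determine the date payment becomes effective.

8 October 2030

The last day of the proof-of-loss period: 17 May 2030 + 94 days = 19 August 2030.
Adding 50 calendar days to 19 August 2030 gives 8 October 2030, which is the date payment becomes effective.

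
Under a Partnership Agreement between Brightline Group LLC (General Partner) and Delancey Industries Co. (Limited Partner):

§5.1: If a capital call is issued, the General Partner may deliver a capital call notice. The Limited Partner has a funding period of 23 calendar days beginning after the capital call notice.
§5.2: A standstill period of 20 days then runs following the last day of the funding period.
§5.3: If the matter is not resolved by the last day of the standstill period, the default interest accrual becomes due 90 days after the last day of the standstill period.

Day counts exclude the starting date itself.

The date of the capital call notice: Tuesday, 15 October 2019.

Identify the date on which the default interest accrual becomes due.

Adding 23 calendar days to 15 October 2019 gives 7 November 2019, which is the last day of the funding period.
The last day of the standstill period: 20 calendar days after 7 November 2019 is 27 November 2019.
The date on which the default interest accrual becomes due: 90 calendar days after 27 November 2019 is 25 February 2020.

25 February 2020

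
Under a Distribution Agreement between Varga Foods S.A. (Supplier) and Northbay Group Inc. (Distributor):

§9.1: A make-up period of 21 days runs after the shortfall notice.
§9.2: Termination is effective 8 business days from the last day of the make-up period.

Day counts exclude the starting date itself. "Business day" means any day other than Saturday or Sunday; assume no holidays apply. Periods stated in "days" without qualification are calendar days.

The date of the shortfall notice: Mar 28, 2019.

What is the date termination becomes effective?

Adding 21 calendar days to Mar 28, 2019 gives Apr 18, 2019, which is the last day of the make-up period.
The date termination becomes effective: 8 business days after Thursday, Apr 18, 2019, skipping weekends — Apr 19, Apr 22, Apr 23, Apr 24, Apr 25, Apr 26, Apr 29, Apr 30 — lands on Tuesday, Apr 30, 2019.

Apr 30, 2019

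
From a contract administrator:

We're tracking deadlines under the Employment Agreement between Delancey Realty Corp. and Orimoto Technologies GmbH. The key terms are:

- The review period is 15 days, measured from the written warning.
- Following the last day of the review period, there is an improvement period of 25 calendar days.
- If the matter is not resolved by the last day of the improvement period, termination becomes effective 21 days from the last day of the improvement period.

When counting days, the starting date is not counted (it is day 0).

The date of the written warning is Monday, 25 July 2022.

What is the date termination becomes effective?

24 September 2022

The last day of the review period: 25 July 2022 + 15 days = 9 August 2022.
The last day of the improvement period: 25 calendar days after 9 August 2022 is 3 September 2022.
Adding 21 calendar days to 3 September 2022 gives 24 September 2022, which is the date termination becomes effective.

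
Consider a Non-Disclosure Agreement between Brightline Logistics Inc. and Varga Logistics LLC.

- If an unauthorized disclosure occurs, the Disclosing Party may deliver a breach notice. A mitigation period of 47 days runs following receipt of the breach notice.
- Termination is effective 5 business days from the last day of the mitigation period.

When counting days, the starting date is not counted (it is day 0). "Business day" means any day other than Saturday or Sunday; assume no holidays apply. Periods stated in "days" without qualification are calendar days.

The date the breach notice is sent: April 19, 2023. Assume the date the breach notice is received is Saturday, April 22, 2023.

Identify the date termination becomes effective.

The last day of the mitigation period: 47 calendar days after April 22, 2023 is June 8, 2023.
The date termination becomes effective: counting 5 business days from Thursday, June 8, 2023 (Jun 9, Jun 12, Jun 13, Jun 14, Jun 15, skipping weekends) reaches Thursday, June 15, 2023.

June 15, 2023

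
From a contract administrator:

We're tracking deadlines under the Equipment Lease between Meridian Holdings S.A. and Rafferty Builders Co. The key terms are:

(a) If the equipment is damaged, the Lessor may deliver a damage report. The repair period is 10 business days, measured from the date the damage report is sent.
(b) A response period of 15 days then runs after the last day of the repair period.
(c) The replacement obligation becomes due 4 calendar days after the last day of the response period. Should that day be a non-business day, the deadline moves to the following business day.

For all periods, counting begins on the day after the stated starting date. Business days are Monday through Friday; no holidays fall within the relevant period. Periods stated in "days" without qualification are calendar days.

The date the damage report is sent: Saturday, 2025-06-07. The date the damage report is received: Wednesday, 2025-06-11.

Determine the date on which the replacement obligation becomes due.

The last day of the repair period: 10 business days after Saturday, 2025-06-07, skipping weekends — Jun 9, Jun 10, Jun 11, Jun 12, Jun 13, Jun 16, Jun 17, Jun 18, Jun 19, Jun 20 — lands on Friday, 2025-06-20.
The last day of the response period: 2025-06-20 + 15 days = 2025-07-05.
The date on which the replacement obligation becomes due: 2025-07-05 + 4 days = 2025-07-09. 2025-07-09 is a Wednesday, so no roll-forward applies.

2025-07-09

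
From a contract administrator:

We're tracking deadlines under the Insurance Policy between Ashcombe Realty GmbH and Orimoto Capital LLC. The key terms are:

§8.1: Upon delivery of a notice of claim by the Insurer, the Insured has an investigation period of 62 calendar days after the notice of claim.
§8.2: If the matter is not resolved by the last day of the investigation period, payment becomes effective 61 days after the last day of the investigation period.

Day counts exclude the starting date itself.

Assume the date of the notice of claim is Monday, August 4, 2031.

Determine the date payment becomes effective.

Adding 62 calendar days to August 4, 2031 gives October 5, 2031, which is the last day of the investigation period.
The date payment becomes effective: 61 calendar days after October 5, 2031 is December 5, 2031.

December 5, 2031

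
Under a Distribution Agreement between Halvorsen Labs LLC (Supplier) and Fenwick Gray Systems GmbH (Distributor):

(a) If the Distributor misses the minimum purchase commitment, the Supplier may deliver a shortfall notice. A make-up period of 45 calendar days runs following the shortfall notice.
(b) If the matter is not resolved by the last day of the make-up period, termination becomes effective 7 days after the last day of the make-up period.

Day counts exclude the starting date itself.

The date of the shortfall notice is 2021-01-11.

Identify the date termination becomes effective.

2021-03-04

The last day of the make-up period: 45 calendar days after 2021-01-11 is 2021-02-25.
The date termination becomes effective: 2021-02-25 + 7 days = 2021-03-04.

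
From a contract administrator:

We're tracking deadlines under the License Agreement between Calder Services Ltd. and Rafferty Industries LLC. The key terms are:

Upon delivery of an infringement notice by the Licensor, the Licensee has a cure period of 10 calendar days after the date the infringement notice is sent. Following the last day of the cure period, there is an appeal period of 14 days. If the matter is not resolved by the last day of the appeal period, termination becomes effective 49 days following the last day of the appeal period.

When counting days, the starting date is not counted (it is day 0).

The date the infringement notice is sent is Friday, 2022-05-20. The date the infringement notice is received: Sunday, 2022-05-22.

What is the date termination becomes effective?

2022-08-01

The last day of the cure period: 2022-05-20 + 10 days = 2022-05-30.
Adding 14 calendar days to 2022-05-30 gives 2022-06-13, which is the last day of the appeal period.
The date termination becomes effective: 49 calendar days after 2022-06-13 is 2022-08-01.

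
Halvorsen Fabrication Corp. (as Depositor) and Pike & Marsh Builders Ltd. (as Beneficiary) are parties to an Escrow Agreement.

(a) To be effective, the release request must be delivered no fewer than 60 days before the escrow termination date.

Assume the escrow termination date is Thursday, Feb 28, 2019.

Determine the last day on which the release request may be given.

Feb 28, 2019 minus 60 days is Dec 30, 2018.

Dec 30, 2018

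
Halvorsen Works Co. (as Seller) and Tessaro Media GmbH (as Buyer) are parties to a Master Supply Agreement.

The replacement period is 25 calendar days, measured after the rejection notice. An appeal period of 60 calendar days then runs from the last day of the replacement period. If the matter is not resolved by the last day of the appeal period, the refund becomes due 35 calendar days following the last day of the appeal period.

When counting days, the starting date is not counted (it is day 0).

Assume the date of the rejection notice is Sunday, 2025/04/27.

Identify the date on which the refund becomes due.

The last day of the replacement period: 2025/04/27 + 25 days = 2025/05/22.
The last day of the appeal period: 2025/05/22 + 60 days = 2025/07/21.
The date on which the refund becomes due: 2025/07/21 + 35 days = 2025/08/25.

2025/08/25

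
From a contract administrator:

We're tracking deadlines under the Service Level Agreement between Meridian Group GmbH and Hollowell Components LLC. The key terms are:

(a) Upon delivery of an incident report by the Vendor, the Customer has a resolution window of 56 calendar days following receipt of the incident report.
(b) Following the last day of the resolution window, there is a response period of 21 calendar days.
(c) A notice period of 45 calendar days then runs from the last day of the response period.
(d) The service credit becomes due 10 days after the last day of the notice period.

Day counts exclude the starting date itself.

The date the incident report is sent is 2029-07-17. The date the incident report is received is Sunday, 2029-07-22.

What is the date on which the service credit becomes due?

The last day of the resolution window: 2029-07-22 + 56 days = 2029-09-16.
The last day of the response period: 21 calendar days after 2029-09-16 is 2029-10-07.
The last day of the notice period: 45 calendar days after 2029-10-07 is 2029-11-21.
The date on which the service credit becomes due: 2029-11-21 + 10 days = 2029-12-01.

2029-12-01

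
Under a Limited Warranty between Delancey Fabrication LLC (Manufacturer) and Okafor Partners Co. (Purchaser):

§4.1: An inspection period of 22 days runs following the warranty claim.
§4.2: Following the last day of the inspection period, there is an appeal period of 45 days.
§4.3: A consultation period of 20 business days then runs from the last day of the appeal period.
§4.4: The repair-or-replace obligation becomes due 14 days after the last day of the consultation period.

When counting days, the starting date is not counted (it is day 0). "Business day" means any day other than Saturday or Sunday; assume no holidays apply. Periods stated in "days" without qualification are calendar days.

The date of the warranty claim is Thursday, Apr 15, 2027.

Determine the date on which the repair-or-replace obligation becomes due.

The last day of the inspection period: Apr 15, 2027 + 22 days = May 7, 2027.
The last day of the appeal period: May 7, 2027 + 45 days = Jun 21, 2027.
The last day of the consultation period: 20 business days after Monday, Jun 21, 2027, skipping weekends — Jun 22, Jun 23, Jun 24, Jun 25, …, Jul 15, Jul 16, Jul 19 — lands on Monday, Jul 19, 2027.
The date on which the repair-or-replace obligation becomes due: 14 calendar days after Jul 19, 2027 is Aug 2, 2027.

Aug 2, 2027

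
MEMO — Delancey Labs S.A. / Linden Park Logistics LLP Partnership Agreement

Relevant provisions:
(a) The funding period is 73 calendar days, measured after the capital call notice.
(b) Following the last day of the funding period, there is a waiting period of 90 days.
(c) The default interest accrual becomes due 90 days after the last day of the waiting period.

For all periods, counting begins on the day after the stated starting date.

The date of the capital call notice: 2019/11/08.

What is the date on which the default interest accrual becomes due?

The last day of the funding period: 2019/11/08 + 73 days = 2020/01/20.
The last day of the waiting period: 90 calendar days after 2020/01/20 is 2020/04/19.
The date on which the default interest accrual becomes due: 2020/04/19 + 90 days = 2020/07/18.

2020/07/18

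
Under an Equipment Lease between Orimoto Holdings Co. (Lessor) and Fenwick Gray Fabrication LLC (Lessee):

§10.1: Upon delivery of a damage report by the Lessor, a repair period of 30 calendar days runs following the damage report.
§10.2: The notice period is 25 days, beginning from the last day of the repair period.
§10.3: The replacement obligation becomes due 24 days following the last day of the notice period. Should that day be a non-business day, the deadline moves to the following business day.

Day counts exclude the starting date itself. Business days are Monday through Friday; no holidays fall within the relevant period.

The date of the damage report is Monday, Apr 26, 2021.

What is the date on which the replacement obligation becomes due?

Jul 14, 2021

The last day of the repair period: Apr 26, 2021 + 30 days = May 26, 2021.
The last day of the notice period: 25 calendar days after May 26, 2021 is Jun 20, 2021.
Adding 24 calendar days to Jun 20, 2021 gives Jul 14, 2021, which is the date on which the replacement obligation becomes due. Jul 14, 2021 is a Wednesday, so no roll-forward applies.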